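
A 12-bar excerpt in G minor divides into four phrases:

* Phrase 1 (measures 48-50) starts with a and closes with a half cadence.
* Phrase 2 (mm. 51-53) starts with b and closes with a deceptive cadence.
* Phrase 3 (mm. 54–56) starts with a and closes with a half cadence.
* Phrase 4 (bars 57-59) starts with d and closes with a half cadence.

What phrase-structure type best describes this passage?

Phrase 4 ends with a half cadence, no stronger than phrase 2's deceptive cadence, so the four phrases do not form a double period; nor do phrases 3–4 duplicate 1–2, so it is not a repeated period. With no phrase reaching a conclusive cadence, the passage is a phrase group.

phrase group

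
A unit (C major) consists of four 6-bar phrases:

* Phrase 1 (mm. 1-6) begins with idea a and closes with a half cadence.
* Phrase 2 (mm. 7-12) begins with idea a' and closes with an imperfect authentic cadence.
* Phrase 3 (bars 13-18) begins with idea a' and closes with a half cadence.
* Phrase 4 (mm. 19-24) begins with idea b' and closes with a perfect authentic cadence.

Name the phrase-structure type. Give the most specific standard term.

Four phrases in two halves: the first half (measures 1-12) ends with an imperfect authentic cadence, the second (mm. 13-24) with a perfect authentic cadence — a large antecedent–consequent pair, i.e. a double period.
Phrase 3 begins with the same material as phrase 1, making it parallel.

parallel double period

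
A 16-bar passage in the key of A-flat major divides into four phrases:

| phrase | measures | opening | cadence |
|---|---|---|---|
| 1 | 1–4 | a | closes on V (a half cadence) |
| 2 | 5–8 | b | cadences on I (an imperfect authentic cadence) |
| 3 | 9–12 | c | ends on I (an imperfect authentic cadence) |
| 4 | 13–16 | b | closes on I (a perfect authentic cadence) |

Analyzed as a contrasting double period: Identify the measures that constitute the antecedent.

measures 1–8

In a double period the four phrases pair into a large antecedent (phrases 1–2, ending imperfect authentic cadence) and a large consequent (phrases 3–4, ending perfect authentic cadence). The antecedent spans mm. 1–8.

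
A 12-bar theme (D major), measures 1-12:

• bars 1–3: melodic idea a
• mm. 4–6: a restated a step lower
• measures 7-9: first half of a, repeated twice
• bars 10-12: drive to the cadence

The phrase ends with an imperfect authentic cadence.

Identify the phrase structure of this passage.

Basic idea (measures 1–3) + its repetition (measures 4–6) form the presentation; fragmentation and cadence (measures 7–12) form the continuation — the 12-bar whole is a sentence.

sentence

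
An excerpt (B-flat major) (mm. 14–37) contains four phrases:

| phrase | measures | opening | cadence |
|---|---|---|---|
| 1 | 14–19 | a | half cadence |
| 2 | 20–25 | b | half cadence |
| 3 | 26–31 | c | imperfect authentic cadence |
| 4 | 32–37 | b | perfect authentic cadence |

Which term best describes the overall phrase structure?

Four phrases in two halves: the first half (measures 14-25) ends with a half cadence, the second (mm. 26–37) with a perfect authentic cadence — a large antecedent–consequent pair, i.e. a double period.
Phrase 3 begins with different material from phrase 1, making it contrasting.

contrasting double period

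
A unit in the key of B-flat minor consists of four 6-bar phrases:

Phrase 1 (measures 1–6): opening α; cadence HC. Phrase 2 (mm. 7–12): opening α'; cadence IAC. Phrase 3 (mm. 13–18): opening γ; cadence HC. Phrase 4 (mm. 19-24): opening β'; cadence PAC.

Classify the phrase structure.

contrasting double period

Four phrases in two halves: the first half (mm. 1–12) ends with an imperfect authentic cadence, the second (bars 13–24) with a perfect authentic cadence — a large antecedent–consequent pair, i.e. a double period.
Phrase 3 begins with different material from phrase 1, making it contrasting.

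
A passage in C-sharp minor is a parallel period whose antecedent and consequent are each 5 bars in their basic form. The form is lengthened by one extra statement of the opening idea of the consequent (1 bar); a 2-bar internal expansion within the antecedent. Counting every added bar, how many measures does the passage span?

13 measures

Basic parallel period: 5 + 5 = 10 bars.
10 (basic form) + 1 (extra statement) + 2 (internal expansion) = 13.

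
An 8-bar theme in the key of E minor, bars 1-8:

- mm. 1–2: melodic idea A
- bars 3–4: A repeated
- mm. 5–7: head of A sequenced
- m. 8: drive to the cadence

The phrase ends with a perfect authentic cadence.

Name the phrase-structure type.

sentence

Basic idea (mm. 1-2) + its repetition (measures 3–4) form the presentation; fragmentation and cadence (mm. 5–8) form the continuation — the 8-bar whole is a sentence.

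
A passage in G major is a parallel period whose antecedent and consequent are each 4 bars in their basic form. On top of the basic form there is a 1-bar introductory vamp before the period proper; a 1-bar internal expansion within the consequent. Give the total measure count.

Basic parallel period: 4 + 4 = 8 bars.
8 (basic form) + 1 (introduction) + 1 (internal expansion) = 10.

10 measures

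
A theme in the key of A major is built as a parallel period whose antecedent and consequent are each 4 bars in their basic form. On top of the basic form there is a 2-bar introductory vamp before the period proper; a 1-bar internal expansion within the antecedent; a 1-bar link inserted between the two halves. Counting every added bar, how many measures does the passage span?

Basic parallel period: 4 + 4 = 8 bars.
8 (basic form) + 2 (introduction) + 1 (internal expansion) + 1 (link) = 12.

12 measures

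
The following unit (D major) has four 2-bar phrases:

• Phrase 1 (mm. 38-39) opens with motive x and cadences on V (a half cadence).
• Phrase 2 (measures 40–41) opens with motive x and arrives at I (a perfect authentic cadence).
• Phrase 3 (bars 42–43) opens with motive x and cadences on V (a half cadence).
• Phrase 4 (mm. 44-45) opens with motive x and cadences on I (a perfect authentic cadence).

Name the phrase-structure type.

repeated period

The cadence pattern HC–PAC–HC–PAC is weak–strong twice, and phrases 3–4 restate phrases 1–2: a period heard twice, not a double period (which would end weakly at phrase 2).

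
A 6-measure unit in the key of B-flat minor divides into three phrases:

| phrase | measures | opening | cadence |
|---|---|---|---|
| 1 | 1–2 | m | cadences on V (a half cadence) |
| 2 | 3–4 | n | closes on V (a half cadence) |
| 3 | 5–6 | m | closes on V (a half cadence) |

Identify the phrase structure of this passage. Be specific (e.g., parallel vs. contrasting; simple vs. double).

The final phrase closes with a half cadence, which is not stronger than the preceding half cadence; the 3 phrases lack an overall antecedent–consequent design and so form a phrase group.

phrase group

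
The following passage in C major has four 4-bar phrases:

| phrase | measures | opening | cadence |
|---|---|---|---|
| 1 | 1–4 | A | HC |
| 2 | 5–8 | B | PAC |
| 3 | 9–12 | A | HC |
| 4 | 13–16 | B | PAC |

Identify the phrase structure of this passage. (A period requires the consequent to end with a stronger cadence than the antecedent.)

The cadence pattern HC–PAC–HC–PAC is weak–strong twice, and phrases 3–4 restate phrases 1–2: a period heard twice, not a double period (which would end weakly at phrase 2).

repeated period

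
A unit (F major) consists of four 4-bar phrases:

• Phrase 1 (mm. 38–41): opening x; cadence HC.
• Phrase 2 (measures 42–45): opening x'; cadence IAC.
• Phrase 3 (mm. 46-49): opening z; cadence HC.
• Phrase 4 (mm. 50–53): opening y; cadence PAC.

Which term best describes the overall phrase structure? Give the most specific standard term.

contrasting double period

Four phrases in two halves: the first half (measures 38–45) ends with an imperfect authentic cadence, the second (mm. 46–53) with a perfect authentic cadence — a large antecedent–consequent pair, i.e. a double period.
Phrase 3 begins with different material from phrase 1, making it contrasting.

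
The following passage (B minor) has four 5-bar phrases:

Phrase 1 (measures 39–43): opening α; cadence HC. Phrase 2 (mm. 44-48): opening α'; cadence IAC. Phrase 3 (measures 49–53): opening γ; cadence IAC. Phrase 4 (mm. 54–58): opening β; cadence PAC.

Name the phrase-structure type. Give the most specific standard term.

contrasting double period

Four phrases in two halves: the first half (mm. 39-48) ends with an imperfect authentic cadence, the second (measures 49-58) with a perfect authentic cadence — a large antecedent–consequent pair, i.e. a double period.
Phrase 3 begins with different material from phrase 1, making it contrasting.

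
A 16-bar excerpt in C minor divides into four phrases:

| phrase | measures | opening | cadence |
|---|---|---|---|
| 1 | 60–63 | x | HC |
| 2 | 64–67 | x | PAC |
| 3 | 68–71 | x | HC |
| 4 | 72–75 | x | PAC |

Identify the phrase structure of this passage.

repeated period

The cadence pattern HC–PAC–HC–PAC is weak–strong twice, and phrases 3–4 restate phrases 1–2: a period heard twice, not a double period (which would end weakly at phrase 2).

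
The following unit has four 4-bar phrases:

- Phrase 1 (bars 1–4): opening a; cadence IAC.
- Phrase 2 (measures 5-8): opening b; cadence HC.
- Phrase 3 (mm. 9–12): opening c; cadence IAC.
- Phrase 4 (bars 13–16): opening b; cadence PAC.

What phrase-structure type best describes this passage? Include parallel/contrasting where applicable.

contrasting double period

Four phrases in two halves: the first half (measures 1-8) ends with a half cadence, the second (mm. 9–16) with a perfect authentic cadence — a large antecedent–consequent pair, i.e. a double period.
Phrase 3 begins with different material from phrase 1, making it contrasting.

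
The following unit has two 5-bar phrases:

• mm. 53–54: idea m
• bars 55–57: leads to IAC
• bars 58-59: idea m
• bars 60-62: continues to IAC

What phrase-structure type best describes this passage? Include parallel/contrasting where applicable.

repeated phrase

Both phrases have the same opening (m) and the same cadence (imperfect authentic cadence): the second is a restatement, not a consequent, so this is a repeated phrase rather than a period.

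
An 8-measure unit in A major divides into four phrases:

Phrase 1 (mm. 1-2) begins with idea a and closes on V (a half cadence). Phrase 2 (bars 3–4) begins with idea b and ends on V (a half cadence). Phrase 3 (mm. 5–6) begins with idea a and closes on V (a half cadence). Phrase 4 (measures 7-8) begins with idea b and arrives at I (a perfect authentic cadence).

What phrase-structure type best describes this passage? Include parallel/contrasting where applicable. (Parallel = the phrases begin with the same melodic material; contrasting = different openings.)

Four phrases in two halves: the first half (mm. 1-4) ends with a half cadence, the second (bars 5–8) with a perfect authentic cadence — a large antecedent–consequent pair, i.e. a double period.
Phrase 3 begins with the same material as phrase 1, making it parallel.

parallel double period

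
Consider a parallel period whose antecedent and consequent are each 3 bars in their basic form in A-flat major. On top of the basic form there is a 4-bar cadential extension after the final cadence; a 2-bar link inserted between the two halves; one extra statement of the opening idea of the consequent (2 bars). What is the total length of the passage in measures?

Basic parallel period: 3 + 3 = 6 bars.
6 (basic form) + 4 (cadential extension) + 2 (link) + 2 (extra statement) = 14.

14 measures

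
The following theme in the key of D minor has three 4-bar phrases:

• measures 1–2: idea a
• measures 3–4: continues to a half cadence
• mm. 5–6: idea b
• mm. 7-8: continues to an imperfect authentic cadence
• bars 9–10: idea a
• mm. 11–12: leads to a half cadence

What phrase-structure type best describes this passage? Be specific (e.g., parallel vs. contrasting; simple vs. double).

phrase group

The final phrase closes with a half cadence, which is not stronger than the preceding imperfect authentic cadence; the 3 phrases lack an overall antecedent–consequent design and so form a phrase group.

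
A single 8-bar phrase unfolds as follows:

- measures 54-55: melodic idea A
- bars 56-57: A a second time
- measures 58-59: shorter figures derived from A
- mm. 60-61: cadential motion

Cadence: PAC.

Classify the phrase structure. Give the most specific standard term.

sentence

Basic idea (measures 54–55) + its repetition (measures 56–57) form the presentation; fragmentation and cadence (bars 58–61) form the continuation — the 8-bar whole is a sentence.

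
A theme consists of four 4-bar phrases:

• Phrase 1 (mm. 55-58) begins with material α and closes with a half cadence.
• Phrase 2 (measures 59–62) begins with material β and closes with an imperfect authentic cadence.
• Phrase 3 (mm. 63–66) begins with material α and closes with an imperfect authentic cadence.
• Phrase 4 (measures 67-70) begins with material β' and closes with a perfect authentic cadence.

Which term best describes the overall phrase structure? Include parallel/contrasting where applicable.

Four phrases in two halves: the first half (bars 55–62) ends with an imperfect authentic cadence, the second (measures 63-70) with a perfect authentic cadence — a large antecedent–consequent pair, i.e. a double period.
Phrase 3 begins with the same material as phrase 1, making it parallel.

parallel double period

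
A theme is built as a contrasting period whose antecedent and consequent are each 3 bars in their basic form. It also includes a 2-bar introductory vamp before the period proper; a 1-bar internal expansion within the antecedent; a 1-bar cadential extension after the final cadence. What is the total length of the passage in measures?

10 measures

Basic contrasting period: 3 + 3 = 6 bars.
6 (basic form) + 2 (introduction) + 1 (internal expansion) + 1 (cadential extension) = 10.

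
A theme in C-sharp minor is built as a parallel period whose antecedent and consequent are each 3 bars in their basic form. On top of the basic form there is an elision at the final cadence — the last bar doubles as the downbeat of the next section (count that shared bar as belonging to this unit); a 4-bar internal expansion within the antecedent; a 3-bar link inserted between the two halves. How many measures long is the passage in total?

13 measures

Basic parallel period: 3 + 3 = 6 bars.
6 (basic form) + 4 (internal expansion) + 3 (link) = 13.
The elision shares a bar with the next section but does not change this unit's count.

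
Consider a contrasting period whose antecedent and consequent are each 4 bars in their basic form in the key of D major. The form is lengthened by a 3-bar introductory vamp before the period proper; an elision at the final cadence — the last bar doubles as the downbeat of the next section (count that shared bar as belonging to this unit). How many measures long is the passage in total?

11 measures

Basic contrasting period: 4 + 4 = 8 bars.
8 (basic form) + 3 (introduction) = 11.
The elision shares a bar with the next section but does not change this unit's count.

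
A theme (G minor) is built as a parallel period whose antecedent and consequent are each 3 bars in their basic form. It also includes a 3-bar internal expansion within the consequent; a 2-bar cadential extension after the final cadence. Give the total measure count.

11 measures

Basic parallel period: 3 + 3 = 6 bars.
6 (basic form) + 3 (internal expansion) + 2 (cadential extension) = 11.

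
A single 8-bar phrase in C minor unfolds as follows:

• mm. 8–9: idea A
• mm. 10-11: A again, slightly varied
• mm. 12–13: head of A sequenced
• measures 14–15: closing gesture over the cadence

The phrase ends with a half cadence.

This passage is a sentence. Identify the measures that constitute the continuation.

After the presentation (mm. 8-11), the continuation covers the fragmentation through the cadence: bars 12–15.

measures 12–15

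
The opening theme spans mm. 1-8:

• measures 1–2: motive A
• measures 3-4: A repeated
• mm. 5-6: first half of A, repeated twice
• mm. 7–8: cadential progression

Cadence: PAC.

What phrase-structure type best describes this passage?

Basic idea (measures 1–2) + its repetition (mm. 3-4) form the presentation; fragmentation and cadence (bars 5–8) form the continuation — the 8-bar whole is a sentence.

sentence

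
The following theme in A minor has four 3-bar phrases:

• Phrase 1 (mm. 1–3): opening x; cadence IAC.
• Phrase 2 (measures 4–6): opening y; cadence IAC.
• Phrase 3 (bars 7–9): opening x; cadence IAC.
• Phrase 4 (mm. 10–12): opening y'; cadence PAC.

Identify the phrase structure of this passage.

Four phrases in two halves: the first half (mm. 1–6) ends with an imperfect authentic cadence, the second (mm. 7-12) with a perfect authentic cadence — a large antecedent–consequent pair, i.e. a double period.
Phrase 3 begins with the same material as phrase 1, making it parallel.

parallel double period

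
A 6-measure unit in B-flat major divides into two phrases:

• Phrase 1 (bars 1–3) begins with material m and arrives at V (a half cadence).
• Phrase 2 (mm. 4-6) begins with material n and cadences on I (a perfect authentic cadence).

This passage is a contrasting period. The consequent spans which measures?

measures 4–6

The antecedent is the phrase ending with the weaker cadence (half cadence, phrase 1) and the consequent the one ending more conclusively (perfect authentic cadence, phrase 2); the consequent is bars 4-6.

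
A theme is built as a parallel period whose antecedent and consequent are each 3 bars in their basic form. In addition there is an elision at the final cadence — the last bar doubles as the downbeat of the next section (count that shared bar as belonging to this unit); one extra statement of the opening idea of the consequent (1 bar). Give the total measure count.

7 measures

Basic parallel period: 3 + 3 = 6 bars.
6 (basic form) + 1 (extra statement) = 7.
The elision shares a bar with the next section but does not change this unit's count.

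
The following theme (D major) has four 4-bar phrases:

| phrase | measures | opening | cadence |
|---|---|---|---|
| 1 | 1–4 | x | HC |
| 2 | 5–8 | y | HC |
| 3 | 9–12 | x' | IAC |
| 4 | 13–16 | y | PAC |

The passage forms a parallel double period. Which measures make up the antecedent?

In a double period the first pair of phrases (ending half cadence) is the large antecedent and the second pair (ending perfect authentic cadence) is the large consequent; the antecedent is measures 1–8.

measures 1–8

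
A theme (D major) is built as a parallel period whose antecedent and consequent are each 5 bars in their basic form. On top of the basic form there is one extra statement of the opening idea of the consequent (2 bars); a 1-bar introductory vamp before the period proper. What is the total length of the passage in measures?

Basic parallel period: 5 + 5 = 10 bars.
10 (basic form) + 2 (extra statement) + 1 (introduction) = 13.

13 measures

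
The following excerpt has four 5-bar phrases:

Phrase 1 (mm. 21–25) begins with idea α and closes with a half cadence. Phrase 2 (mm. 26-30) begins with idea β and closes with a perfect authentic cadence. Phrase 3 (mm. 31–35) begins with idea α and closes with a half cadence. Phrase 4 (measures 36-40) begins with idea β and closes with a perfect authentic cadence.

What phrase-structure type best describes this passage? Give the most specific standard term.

repeated period

The cadence pattern HC–PAC–HC–PAC is weak–strong twice, and phrases 3–4 restate phrases 1–2: a period heard twice, not a double period (which would end weakly at phrase 2).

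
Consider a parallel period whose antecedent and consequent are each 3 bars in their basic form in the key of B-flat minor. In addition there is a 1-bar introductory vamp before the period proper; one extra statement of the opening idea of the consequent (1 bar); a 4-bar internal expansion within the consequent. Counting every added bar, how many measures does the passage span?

Basic parallel period: 3 + 3 = 6 bars.
6 (basic form) + 1 (introduction) + 1 (extra statement) + 4 (internal expansion) = 12.

12 measures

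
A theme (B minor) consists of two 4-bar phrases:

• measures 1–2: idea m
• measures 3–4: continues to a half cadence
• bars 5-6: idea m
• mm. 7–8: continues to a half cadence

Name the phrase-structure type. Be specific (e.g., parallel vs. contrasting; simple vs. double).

repeated phrase

Both phrases have the same opening (m) and the same cadence (half cadence): the second is a restatement, not a consequent, so this is a repeated phrase rather than a period.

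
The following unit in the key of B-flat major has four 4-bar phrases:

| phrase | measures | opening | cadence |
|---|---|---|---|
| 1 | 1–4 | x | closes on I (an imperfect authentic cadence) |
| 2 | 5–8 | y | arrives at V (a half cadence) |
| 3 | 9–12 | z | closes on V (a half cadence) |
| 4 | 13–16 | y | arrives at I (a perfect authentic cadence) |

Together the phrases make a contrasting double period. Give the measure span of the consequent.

In a double period the first pair of phrases (ending half cadence) is the large antecedent and the second pair (ending perfect authentic cadence) is the large consequent; the consequent is measures 9–16.

measures 9–16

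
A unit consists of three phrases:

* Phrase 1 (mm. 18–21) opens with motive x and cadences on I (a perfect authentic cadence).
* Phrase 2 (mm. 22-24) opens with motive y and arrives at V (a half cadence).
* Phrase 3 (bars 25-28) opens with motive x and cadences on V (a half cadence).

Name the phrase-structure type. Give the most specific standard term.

The final phrase closes with a half cadence, which is not stronger than the preceding half cadence; the 3 phrases lack an overall antecedent–consequent design and so form a phrase group.

phrase group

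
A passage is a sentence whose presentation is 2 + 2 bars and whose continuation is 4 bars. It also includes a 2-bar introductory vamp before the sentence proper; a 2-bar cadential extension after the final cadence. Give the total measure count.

Basic sentence: 2 + 2 + 4 = 8 bars.
8 (basic form) + 2 (introduction) + 2 (cadential extension) = 12.

12 measures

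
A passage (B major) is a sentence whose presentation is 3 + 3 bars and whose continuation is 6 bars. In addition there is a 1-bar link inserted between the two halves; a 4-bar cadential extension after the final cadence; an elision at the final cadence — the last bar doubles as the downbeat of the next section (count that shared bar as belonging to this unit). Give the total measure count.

17 measures

Basic sentence: 3 + 3 + 6 = 12 bars.
12 (basic form) + 1 (link) + 4 (cadential extension) = 17.
The elision shares a bar with the next section but does not change this unit's count.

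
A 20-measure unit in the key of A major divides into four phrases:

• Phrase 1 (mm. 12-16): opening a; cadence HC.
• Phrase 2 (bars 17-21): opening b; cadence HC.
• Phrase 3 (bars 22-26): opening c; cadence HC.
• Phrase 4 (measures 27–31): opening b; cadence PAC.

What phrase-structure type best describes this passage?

Four phrases in two halves: the first half (mm. 12–21) ends with a half cadence, the second (mm. 22-31) with a perfect authentic cadence — a large antecedent–consequent pair, i.e. a double period.
Phrase 3 begins with different material from phrase 1, making it contrasting.

contrasting double period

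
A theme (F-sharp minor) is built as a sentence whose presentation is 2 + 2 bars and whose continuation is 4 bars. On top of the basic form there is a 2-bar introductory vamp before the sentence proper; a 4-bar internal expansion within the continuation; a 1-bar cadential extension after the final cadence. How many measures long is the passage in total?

Basic sentence: 2 + 2 + 4 = 8 bars.
8 (basic form) + 2 (introduction) + 4 (internal expansion) + 1 (cadential extension) = 15.

15 measures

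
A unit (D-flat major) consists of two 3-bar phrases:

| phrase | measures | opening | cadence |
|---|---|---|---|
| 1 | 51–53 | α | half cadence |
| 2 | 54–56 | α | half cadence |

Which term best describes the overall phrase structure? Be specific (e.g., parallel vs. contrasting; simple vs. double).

Both phrases have the same opening (α) and the same cadence (half cadence): the second is a restatement, not a consequent, so this is a repeated phrase rather than a period.

repeated phrase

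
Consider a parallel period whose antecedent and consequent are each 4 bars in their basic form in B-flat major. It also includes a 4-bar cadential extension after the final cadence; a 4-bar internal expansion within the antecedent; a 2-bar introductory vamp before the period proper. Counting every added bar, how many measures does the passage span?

18 measures

Basic parallel period: 4 + 4 = 8 bars.
8 (basic form) + 4 (cadential extension) + 4 (internal expansion) + 2 (introduction) = 18.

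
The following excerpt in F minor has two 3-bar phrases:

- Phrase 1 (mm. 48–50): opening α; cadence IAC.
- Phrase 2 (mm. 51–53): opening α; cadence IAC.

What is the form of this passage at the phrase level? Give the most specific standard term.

Both phrases have the same opening (α) and the same cadence (imperfect authentic cadence): the second is a restatement, not a consequent, so this is a repeated phrase rather than a period.

repeated phrase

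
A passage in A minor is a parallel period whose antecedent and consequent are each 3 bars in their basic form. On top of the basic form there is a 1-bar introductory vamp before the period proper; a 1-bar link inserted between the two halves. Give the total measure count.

Basic parallel period: 3 + 3 = 6 bars.
6 (basic form) + 1 (introduction) + 1 (link) = 8.

8 measures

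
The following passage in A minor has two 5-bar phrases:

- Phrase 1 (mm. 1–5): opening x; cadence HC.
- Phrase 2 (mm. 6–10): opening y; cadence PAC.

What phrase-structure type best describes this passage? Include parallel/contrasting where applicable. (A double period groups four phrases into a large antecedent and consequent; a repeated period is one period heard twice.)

contrasting period

Phrase 1 ends with a half cadence (weaker) and phrase 2 with a perfect authentic cadence (stronger): antecedent + consequent = a period.
The two phrases open with different material (x / y), so the period is contrasting.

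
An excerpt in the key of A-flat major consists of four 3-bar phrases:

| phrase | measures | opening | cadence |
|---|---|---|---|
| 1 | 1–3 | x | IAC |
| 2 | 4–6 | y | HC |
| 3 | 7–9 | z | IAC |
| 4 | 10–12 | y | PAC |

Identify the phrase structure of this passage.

Four phrases in two halves: the first half (bars 1–6) ends with a half cadence, the second (mm. 7–12) with a perfect authentic cadence — a large antecedent–consequent pair, i.e. a double period.
Phrase 3 begins with different material from phrase 1, making it contrasting.

contrasting double period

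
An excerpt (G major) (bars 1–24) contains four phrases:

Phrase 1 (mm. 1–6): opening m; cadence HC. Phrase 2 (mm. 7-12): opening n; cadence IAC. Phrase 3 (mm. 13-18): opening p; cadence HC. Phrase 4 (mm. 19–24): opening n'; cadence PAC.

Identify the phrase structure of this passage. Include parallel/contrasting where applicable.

Four phrases in two halves: the first half (measures 1–12) ends with an imperfect authentic cadence, the second (mm. 13–24) with a perfect authentic cadence — a large antecedent–consequent pair, i.e. a double period.
Phrase 3 begins with different material from phrase 1, making it contrasting.

contrasting double period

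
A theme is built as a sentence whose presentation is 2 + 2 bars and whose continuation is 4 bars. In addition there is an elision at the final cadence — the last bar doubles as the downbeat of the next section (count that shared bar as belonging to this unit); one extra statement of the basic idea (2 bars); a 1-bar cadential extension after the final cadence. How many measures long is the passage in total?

Basic sentence: 2 + 2 + 4 = 8 bars.
8 (basic form) + 2 (extra statement) + 1 (cadential extension) = 11.
The elision shares a bar with the next section but does not change this unit's count.

11 measures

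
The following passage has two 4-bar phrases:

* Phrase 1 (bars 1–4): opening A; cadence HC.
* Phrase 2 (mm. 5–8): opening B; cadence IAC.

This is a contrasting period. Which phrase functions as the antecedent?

The phrase ending with the weaker cadence (half cadence) is the antecedent; the one ending more conclusively (imperfect authentic cadence) is the consequent. The antecedent is phrase 1.

phrase 1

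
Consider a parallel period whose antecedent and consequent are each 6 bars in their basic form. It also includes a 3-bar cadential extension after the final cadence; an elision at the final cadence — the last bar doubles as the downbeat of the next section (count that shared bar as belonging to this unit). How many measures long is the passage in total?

15 measures

Basic parallel period: 6 + 6 = 12 bars.
12 (basic form) + 3 (cadential extension) = 15.
The elision shares a bar with the next section but does not change this unit's count.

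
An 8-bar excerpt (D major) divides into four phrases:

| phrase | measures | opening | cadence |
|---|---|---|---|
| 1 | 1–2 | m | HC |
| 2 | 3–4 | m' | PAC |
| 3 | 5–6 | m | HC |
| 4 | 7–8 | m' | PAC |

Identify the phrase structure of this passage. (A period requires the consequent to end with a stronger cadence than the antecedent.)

The cadence pattern HC–PAC–HC–PAC is weak–strong twice, and phrases 3–4 restate phrases 1–2: a period heard twice, not a double period (which would end weakly at phrase 2).

repeated period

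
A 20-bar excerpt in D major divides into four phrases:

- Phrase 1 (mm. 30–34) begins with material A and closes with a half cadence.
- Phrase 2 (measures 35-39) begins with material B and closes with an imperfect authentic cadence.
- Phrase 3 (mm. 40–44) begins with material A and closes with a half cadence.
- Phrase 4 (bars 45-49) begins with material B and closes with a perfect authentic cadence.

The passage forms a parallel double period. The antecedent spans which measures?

measures 30–39

In a double period the four phrases pair into a large antecedent (phrases 1–2, ending imperfect authentic cadence) and a large consequent (phrases 3–4, ending perfect authentic cadence). The antecedent spans mm. 30-39.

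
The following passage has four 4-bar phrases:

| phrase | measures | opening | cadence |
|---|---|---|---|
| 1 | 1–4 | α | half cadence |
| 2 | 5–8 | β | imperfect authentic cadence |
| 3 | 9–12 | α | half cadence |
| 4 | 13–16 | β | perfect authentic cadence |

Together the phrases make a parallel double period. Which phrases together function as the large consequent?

In a double period the first pair of phrases (ending imperfect authentic cadence) is the large antecedent and the second pair (ending perfect authentic cadence) is the large consequent; the consequent is phrases 3 and 4.

phrases 3 and 4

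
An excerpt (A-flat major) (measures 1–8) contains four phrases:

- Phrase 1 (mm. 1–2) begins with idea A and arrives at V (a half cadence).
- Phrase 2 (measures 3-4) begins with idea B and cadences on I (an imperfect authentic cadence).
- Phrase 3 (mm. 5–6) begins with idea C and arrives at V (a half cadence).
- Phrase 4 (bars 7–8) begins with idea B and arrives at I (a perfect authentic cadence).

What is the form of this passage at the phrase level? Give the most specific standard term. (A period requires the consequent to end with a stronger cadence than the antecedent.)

Four phrases in two halves: the first half (mm. 1-4) ends with an imperfect authentic cadence, the second (bars 5–8) with a perfect authentic cadence — a large antecedent–consequent pair, i.e. a double period.
Phrase 3 begins with different material from phrase 1, making it contrasting.

contrasting double period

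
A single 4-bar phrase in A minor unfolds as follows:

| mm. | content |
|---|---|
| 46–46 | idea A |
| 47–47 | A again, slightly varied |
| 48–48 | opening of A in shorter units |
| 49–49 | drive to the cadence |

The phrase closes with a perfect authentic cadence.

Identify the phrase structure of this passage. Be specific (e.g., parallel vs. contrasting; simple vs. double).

sentence

Basic idea (measure 46) + its repetition (bar 47) form the presentation; fragmentation and cadence (bars 48–49) form the continuation — the 4-bar whole is a sentence.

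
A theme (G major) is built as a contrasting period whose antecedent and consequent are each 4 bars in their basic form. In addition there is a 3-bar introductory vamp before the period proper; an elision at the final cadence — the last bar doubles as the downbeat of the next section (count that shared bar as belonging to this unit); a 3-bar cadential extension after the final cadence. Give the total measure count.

14 measures

Basic contrasting period: 4 + 4 = 8 bars.
8 (basic form) + 3 (introduction) + 3 (cadential extension) = 14.
The elision shares a bar with the next section but does not change this unit's count.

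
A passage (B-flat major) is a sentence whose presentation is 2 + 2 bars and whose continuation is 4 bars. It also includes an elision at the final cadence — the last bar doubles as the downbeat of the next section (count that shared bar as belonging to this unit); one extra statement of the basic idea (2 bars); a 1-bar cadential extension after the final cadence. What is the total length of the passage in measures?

Basic sentence: 2 + 2 + 4 = 8 bars.
8 (basic form) + 2 (extra statement) + 1 (cadential extension) = 11.
The elision shares a bar with the next section but does not change this unit's count.

11 measures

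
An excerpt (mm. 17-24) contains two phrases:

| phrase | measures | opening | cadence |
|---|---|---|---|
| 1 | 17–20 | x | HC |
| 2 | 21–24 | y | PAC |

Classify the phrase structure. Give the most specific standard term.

contrasting period

Phrase 1 ends with a half cadence (weaker) and phrase 2 with a perfect authentic cadence (stronger): antecedent + consequent = a period.
The two phrases open with different material (x / y), so the period is contrasting.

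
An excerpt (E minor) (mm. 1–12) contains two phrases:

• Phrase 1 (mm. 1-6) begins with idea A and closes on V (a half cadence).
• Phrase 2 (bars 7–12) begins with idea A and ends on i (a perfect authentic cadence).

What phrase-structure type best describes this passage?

parallel period

Phrase 1 ends with a half cadence (weaker) and phrase 2 with a perfect authentic cadence (stronger): antecedent + consequent = a period.
The two phrases open with the same material (A / A), so the period is parallel.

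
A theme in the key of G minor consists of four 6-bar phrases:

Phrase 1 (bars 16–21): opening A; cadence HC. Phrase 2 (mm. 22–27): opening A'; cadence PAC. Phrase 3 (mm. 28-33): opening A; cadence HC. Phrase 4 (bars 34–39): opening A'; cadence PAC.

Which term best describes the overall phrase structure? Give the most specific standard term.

repeated period

The cadence pattern HC–PAC–HC–PAC is weak–strong twice, and phrases 3–4 restate phrases 1–2: a period heard twice, not a double period (which would end weakly at phrase 2).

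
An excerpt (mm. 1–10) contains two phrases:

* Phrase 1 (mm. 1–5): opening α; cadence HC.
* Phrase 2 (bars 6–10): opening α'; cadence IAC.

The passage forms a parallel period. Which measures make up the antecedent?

The phrase ending with the weaker cadence (half cadence) is the antecedent; the one ending more conclusively (imperfect authentic cadence) is the consequent. The antecedent is measures 1–5.

measures 1–5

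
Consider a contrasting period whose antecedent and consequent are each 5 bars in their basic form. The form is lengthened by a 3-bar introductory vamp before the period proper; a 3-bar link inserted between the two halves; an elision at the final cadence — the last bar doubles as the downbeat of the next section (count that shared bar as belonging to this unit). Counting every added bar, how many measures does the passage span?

16 measures

Basic contrasting period: 5 + 5 = 10 bars.
10 (basic form) + 3 (introduction) + 3 (link) = 16.
The elision shares a bar with the next section but does not change this unit's count.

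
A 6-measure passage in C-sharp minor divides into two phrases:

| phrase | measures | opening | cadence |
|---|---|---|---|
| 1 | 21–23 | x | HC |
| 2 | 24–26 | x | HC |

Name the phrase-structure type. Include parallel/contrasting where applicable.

Both phrases have the same opening (x) and the same cadence (half cadence): the second is a restatement, not a consequent, so this is a repeated phrase rather than a period.

repeated phrase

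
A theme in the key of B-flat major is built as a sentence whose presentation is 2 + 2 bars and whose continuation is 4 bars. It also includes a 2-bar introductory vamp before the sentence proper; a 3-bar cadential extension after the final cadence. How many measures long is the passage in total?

13 measures

Basic sentence: 2 + 2 + 4 = 8 bars.
8 (basic form) + 2 (introduction) + 3 (cadential extension) = 13.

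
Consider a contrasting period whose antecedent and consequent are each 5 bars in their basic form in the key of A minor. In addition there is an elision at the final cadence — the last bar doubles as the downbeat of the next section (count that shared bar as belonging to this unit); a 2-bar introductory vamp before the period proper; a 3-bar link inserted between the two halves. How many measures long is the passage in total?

15 measures

Basic contrasting period: 5 + 5 = 10 bars.
10 (basic form) + 2 (introduction) + 3 (link) = 15.
The elision shares a bar with the next section but does not change this unit's count.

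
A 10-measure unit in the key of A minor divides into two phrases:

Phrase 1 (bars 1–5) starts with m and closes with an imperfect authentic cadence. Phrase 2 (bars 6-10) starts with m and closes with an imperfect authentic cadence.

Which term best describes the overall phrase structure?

repeated phrase

Both phrases have the same opening (m) and the same cadence (imperfect authentic cadence): the second is a restatement, not a consequent, so this is a repeated phrase rather than a period.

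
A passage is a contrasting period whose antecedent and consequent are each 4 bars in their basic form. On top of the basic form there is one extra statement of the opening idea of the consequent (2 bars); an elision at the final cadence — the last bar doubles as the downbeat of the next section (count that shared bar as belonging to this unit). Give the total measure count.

Basic contrasting period: 4 + 4 = 8 bars.
8 (basic form) + 2 (extra statement) = 10.
The elision shares a bar with the next section but does not change this unit's count.

10 measures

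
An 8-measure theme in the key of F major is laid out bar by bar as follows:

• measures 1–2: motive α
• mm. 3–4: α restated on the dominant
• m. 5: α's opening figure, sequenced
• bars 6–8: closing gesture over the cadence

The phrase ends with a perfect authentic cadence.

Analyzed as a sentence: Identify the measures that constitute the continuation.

After the presentation (mm. 1–4), the continuation covers the fragmentation through the cadence: measures 5–8.

measures 5–8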